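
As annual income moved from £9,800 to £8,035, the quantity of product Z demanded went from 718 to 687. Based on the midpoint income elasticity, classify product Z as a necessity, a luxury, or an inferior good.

%ΔQ = (687 − 718)/[(718+687)/2] = -31/702.5 ≈ -0.0441.
%ΔI = (8,035 − 9,800)/[(9,800+8,035)/2] = -1765/8917.5 ≈ -0.1979.
E_I = %ΔQ/%ΔI ≈ 0.223.
E_I ∈ (0,1): normal good (necessity).

necessity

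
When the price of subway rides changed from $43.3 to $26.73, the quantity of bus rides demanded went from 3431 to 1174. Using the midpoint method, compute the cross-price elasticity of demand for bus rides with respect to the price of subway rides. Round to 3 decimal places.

%ΔQ_x = (1174 − 3431)/[(3431+1174)/2] = -2257/2302.5 ≈ -0.9802.
%ΔP_y = (26.73 − 43.3)/[(43.3+26.73)/2] ≈ -0.4732.
E_xy = -0.9802/-0.4732 ≈ 2.071.
E_xy > 0, so bus rides and subway rides are substitutes.

2.071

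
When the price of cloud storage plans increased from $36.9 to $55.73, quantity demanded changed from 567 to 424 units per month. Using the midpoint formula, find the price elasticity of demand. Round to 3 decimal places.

-0.710

%ΔQ = (424 − 567)/[(567 + 424)/2] = -143/495.5 ≈ -0.2886.
%Δp = (55.73 − 36.9)/[(36.9 + 55.73)/2] = 18.83/46.315 ≈ 0.4066.
Arc elasticity E = %ΔQ/%Δp ≈ -0.2886/0.4066 ≈ -0.710.
|E| < 1: demand is inelastic over this range.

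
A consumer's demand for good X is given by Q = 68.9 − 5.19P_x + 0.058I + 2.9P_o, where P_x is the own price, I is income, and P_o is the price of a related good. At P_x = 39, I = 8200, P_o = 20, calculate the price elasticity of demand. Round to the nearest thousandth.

Q = 68.9 − 5.19(39) + 0.058(8200) + 2.9(20) = 68.9 − 202.41 + 475.6 + 58 = 400.09.
∂Q/∂P_x = −5.19, so E_p = (−5.19)·(39/400.09) ≈ -0.506.
|E_p| < 1: demand is inelastic.

-0.506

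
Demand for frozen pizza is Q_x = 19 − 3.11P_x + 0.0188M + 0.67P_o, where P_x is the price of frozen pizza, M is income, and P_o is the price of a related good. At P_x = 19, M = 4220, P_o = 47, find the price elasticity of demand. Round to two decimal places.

At the given point, Q_x = 19 − 3.11(19) + 0.0188(4220) + 0.67(47) = 19 − 59.09 + 79.336 + 31.49 = 70.736.
∂Q_x/∂P_x = −3.11, so E_p = (−3.11)·(19/70.736) ≈ -0.84.
|E_p| < 1: demand is inelastic.

-0.84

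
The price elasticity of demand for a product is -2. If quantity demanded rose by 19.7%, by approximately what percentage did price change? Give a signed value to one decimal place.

-9.9

%ΔQ ≈ E × %ΔP ⇒ %ΔP = %ΔQ / E = (19.7%)/(-2) ≈ -9.9%.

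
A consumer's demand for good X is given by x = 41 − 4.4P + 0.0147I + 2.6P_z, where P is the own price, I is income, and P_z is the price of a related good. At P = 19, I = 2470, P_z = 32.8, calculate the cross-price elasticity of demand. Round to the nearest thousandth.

x = 41 − 4.4(19) + 0.0147(2470) + 2.6(32.8) = 41 − 83.6 + 36.309 + 85.28 = 78.989.
∂x/∂P_z = +2.6, so E_xy = 2.6·(32.8/78.989) ≈ 1.080.
E_xy > 0: the goods are substitutes.

1.080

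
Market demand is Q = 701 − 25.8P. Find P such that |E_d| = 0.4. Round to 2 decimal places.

7.76

Set −bP/(a − bP) = −0.4 ⇒ bP = 0.4(a − bP) ⇒ bP(1+0.4) = 0.4·a.
P = 0.4·701/(25.8·1.4) ≈ 7.76.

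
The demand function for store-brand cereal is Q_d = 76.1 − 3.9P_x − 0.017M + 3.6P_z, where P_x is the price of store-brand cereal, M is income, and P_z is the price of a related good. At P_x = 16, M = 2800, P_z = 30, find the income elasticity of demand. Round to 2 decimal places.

-0.64

Substituting, Q_d = 76.1 − 3.9(16) − 0.017(2800) + 3.6(30) = 76.1 − 62.4 − 47.6 + 108 = 74.1.
∂Q_d/∂M = −0.017, so E_I = -0.017·(2800/74.1) ≈ -0.64.
E_I < 0: inferior good.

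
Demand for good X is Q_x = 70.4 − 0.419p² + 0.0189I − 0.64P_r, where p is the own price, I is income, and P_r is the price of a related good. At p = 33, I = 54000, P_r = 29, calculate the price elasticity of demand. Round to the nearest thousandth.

-1.481

At the given point, Q_x = 70.4 − 0.419(33)² + 0.0189(54000) − 0.64(29) = 70.4 − 456.291 + 1020.6 − 18.56 = 616.149.
∂Q_x/∂p = −2·0.419·p = -27.654, so E_p = -27.654·(33/616.149) ≈ -1.481.
|E_p| > 1: demand is elastic.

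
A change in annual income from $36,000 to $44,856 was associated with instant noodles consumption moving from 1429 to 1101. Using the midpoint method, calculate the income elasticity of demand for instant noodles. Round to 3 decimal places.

%ΔQ = (1101 − 1429)/[(1429+1101)/2] = -328/1265 ≈ -0.2593.
%ΔI = (44,856 − 36,000)/[(36,000+44,856)/2] = 8856/40428 ≈ 0.2191.
E_I = %ΔQ/%ΔI ≈ -1.184.
E_I < 0: inferior good.

-1.184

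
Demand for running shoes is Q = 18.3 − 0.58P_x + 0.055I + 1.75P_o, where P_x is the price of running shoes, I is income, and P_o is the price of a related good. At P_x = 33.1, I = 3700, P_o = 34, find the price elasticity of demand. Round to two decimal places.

-0.07

At the given point, Q = 18.3 − 0.58(33.1) + 0.055(3700) + 1.75(34) = 18.3 − 19.198 + 203.5 + 59.5 = 262.102.
∂Q/∂P_x = −0.58, so E_p = (−0.58)·(33.1/262.102) ≈ -0.07.
|E_p| < 1: demand is inelastic.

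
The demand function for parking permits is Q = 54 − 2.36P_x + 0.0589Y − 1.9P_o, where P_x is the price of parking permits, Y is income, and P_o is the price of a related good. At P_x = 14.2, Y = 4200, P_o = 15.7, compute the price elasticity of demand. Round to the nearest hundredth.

-0.14

Q = 54 − 2.36(14.2) + 0.0589(4200) − 1.9(15.7) = 54 − 33.512 + 247.38 − 29.83 = 238.038.
∂Q/∂P_x = −2.36, so E_p = (−2.36)·(14.2/238.038) ≈ -0.14.
|E_p| < 1: demand is inelastic.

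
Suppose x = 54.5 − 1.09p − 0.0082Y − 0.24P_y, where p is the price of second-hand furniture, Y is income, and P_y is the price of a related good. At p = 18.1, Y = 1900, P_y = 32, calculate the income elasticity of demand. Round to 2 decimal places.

Evaluating quantity at (p, Y, P_y) gives x = 54.5 − 1.09(18.1) − 0.0082(1900) − 0.24(32) = 54.5 − 19.729 − 15.58 − 7.68 = 11.511.
∂x/∂Y = −0.0082, so E_I = -0.0082·(1900/11.511) ≈ -1.35.
E_I < 0: inferior good.

-1.35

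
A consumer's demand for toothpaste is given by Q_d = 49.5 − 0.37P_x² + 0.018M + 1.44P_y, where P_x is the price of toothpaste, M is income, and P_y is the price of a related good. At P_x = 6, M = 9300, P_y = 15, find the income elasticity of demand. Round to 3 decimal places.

Q_d = 49.5 − 0.37(6)² + 0.018(9300) + 1.44(15) = 49.5 − 13.32 + 167.4 + 21.6 = 225.18.
∂Q_d/∂M = +0.018, so E_I = 0.018·(9300/225.18) ≈ 0.743.
E_I ∈ (0,1): normal good (necessity).

0.743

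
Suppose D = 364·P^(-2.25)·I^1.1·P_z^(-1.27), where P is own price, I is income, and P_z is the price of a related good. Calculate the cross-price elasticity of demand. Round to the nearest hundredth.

-1.27

For a Cobb–Douglas (constant-elasticity) form D = A·P_z^α·…, the elasticity with respect to P_z equals the exponent α at every point.
Here the exponent on P_z is -1.27, so the cross-price elasticity of demand is -1.27.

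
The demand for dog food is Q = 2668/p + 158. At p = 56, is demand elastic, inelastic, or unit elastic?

At p = 56, Q = 205.6429.
dQ/dp = −2668/p² = −0.8508.
Point elasticity E = (dQ/dp)·(p/Q) = -0.8508 × 56/205.6429 ≈ -0.232.
|E| ≈ 0.232 < 1, so demand is inelastic.

inelastic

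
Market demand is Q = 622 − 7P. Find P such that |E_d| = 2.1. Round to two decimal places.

Set −bP/(a − bP) = −2.1 ⇒ bP = 2.1(a − bP) ⇒ bP(1+2.1) = 2.1·a.
P = 2.1·622/(7·3.1) ≈ 60.19.

60.19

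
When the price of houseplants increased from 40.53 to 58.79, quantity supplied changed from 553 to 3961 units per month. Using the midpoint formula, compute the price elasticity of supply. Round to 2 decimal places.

4.11

%Δq = (3961 − 553)/[(553 + 3961)/2] = 3408/2257 ≈ 1.5100.
%ΔP = (58.79 − 40.53)/[(40.53 + 58.79)/2] = 18.26/49.66 ≈ 0.3677.
Arc elasticity E = %Δq/%ΔP ≈ 1.5100/0.3677 ≈ 4.11.
|E| > 1: supply is elastic over this range.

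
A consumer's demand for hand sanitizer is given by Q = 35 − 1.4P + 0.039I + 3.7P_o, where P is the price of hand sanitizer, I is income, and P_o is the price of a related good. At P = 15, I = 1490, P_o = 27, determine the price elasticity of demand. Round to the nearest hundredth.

Q = 35 − 1.4(15) + 0.039(1490) + 3.7(27) = 35 − 21 + 58.11 + 99.9 = 172.01.
∂Q/∂P = −1.4, so E_p = (−1.4)·(15/172.01) ≈ -0.12.
|E_p| < 1: demand is inelastic.

-0.12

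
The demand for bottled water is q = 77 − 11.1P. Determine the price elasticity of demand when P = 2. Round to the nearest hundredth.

At P = 2, q = 54.8.
dq/dP = −11.1.
Point elasticity E = (dq/dP)·(P/q) = -11.1 × 2/54.8 ≈ -0.41.
|E| < 1, so demand is inelastic at this price.

-0.41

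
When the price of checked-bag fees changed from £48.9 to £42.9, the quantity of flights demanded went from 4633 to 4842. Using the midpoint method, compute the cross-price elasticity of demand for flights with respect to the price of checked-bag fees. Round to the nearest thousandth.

%ΔQ_x = (4842 − 4633)/[(4633+4842)/2] = 209/4737.5 ≈ 0.0441.
%ΔP_y = (42.9 − 48.9)/[(48.9+42.9)/2] ≈ -0.1307.
E_xy = 0.0441/-0.1307 ≈ -0.337.
E_xy < 0, so flights and checked-bag fees are complements.

-0.337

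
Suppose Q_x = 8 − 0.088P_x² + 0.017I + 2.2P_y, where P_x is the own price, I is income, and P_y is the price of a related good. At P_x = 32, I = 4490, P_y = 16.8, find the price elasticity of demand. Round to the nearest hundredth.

Evaluating quantity at (P_x, I, P_y) gives Q_x = 8 − 0.088(32)² + 0.017(4490) + 2.2(16.8) = 8 − 90.112 + 76.33 + 36.96 = 31.178.
∂Q_x/∂P_x = −2·0.088·P_x = -5.632, so E_p = -5.632·(32/31.178) ≈ -5.78.
|E_p| > 1: demand is elastic.

-5.78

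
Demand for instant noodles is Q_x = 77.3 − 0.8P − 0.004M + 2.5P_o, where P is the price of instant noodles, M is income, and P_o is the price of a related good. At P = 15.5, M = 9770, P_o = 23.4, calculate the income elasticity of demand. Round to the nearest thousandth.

First evaluate Q_x: 77.3 − 0.8(15.5) − 0.004(9770) + 2.5(23.4) = 77.3 − 12.4 − 39.08 + 58.5 = 84.32.
∂Q_x/∂M = −0.004, so E_I = -0.004·(9770/84.32) ≈ -0.463.
E_I < 0: inferior good.

-0.463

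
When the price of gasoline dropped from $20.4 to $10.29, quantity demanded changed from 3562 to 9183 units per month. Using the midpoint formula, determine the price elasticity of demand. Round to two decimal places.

%Δq = (9183 − 3562)/[(3562 + 9183)/2] = 5621/6372.5 ≈ 0.8821.
%ΔP = (10.29 − 20.4)/[(20.4 + 10.29)/2] = -10.11/15.345 ≈ -0.6588.
Arc elasticity E = %Δq/%ΔP ≈ 0.8821/-0.6588 ≈ -1.34.
|E| > 1: demand is elastic over this range.

-1.34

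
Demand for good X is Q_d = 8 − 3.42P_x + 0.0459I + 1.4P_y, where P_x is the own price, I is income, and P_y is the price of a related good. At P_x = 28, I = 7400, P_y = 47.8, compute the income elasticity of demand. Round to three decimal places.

1.065

First evaluate Q_d: 8 − 3.42(28) + 0.0459(7400) + 1.4(47.8) = 8 − 95.76 + 339.66 + 66.92 = 318.82.
∂Q_d/∂I = +0.0459, so E_I = 0.0459·(7400/318.82) ≈ 1.065.
E_I > 1: normal good (luxury).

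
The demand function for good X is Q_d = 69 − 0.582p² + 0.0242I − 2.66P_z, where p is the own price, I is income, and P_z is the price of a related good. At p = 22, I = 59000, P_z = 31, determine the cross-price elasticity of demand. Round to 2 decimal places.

At the given point, Q_d = 69 − 0.582(22)² + 0.0242(59000) − 2.66(31) = 69 − 281.688 + 1427.8 − 82.46 = 1132.652.
∂Q_d/∂P_z = −2.66, so E_xy = -2.66·(31/1132.652) ≈ -0.07.
E_xy < 0: the goods are complements.

-0.07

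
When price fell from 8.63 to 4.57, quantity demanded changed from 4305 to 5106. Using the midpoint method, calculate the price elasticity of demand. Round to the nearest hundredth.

%ΔQ = (5106 − 4305)/[(4305 + 5106)/2] = 801/4705.5 ≈ 0.1702.
%ΔP = (4.57 − 8.63)/[(8.63 + 4.57)/2] = -4.06/6.6 ≈ -0.6152.
Arc elasticity E = %ΔQ/%ΔP ≈ 0.1702/-0.6152 ≈ -0.28.
|E| < 1: demand is inelastic over this range.

-0.28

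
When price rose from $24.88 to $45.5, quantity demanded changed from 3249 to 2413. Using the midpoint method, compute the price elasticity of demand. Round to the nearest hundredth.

%ΔQ = (2413 − 3249)/[(3249 + 2413)/2] = -836/2831 ≈ -0.2953.
%ΔP = (45.5 − 24.88)/[(24.88 + 45.5)/2] = 20.62/35.19 ≈ 0.5860.
Arc elasticity E = %ΔQ/%ΔP ≈ -0.2953/0.5860 ≈ -0.50.
|E| < 1: demand is inelastic over this range.

-0.50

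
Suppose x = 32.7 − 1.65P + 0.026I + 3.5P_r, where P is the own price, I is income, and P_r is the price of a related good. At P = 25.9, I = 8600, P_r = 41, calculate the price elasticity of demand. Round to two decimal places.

-0.12

Evaluating quantity at (P, I, P_r) gives x = 32.7 − 1.65(25.9) + 0.026(8600) + 3.5(41) = 32.7 − 42.735 + 223.6 + 143.5 = 357.065.
∂x/∂P = −1.65, so E_p = (−1.65)·(25.9/357.065) ≈ -0.12.
|E_p| < 1: demand is inelastic.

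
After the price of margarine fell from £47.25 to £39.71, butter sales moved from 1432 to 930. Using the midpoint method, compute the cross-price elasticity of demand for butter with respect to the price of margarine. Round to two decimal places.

2.45

%ΔQ_x = (930 − 1432)/[(1432+930)/2] = -502/1181 ≈ -0.4251.
%ΔP_y = (39.71 − 47.25)/[(47.25+39.71)/2] ≈ -0.1734.
E_xy = -0.4251/-0.1734 ≈ 2.45.
E_xy > 0, so butter and margarine are substitutes.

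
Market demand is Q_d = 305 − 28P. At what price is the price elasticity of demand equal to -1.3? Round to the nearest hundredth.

6.16

Set −bP/(a − bP) = −1.3 ⇒ bP = 1.3(a − bP) ⇒ bP(1+1.3) = 1.3·a.
P = 1.3·305/(28·2.3) ≈ 6.16.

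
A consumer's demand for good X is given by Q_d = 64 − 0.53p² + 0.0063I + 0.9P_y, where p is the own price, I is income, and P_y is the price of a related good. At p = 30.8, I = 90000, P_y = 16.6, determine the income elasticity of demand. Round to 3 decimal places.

3.961

Substituting, Q_d = 64 − 0.53(30.8)² + 0.0063(90000) + 0.9(16.6) = 64 − 502.7792 + 567 + 14.94 = 143.1608.
∂Q_d/∂I = +0.0063, so E_I = 0.0063·(90000/143.1608) ≈ 3.961.
E_I > 1: normal good (luxury).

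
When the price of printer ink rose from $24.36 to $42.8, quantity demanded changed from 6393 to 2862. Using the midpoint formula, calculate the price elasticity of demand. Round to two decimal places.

-1.39

%ΔQ = (2862 − 6393)/[(6393 + 2862)/2] = -3531/4627.5 ≈ -0.7630.
%ΔP = (42.8 − 24.36)/[(24.36 + 42.8)/2] = 18.44/33.58 ≈ 0.5491.
Arc elasticity E = %ΔQ/%ΔP ≈ -0.7630/0.5491 ≈ -1.39.
|E| > 1: demand is elastic over this range.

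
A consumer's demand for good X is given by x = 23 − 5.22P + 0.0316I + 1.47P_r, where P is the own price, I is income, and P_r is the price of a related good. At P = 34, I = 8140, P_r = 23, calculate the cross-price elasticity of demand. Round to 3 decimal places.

0.248

At the given point, x = 23 − 5.22(34) + 0.0316(8140) + 1.47(23) = 23 − 177.48 + 257.224 + 33.81 = 136.554.
∂x/∂P_r = +1.47, so E_xy = 1.47·(23/136.554) ≈ 0.248.
E_xy > 0: the goods are substitutes.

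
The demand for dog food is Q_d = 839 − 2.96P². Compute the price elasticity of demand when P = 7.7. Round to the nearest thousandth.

At P = 7.7, Q_d = 663.5016.
dQ_d/dP = −2·2.96·P = −45.584.
Point elasticity E = (dQ_d/dP)·(P/Q_d) = -45.584 × 7.7/663.5016 ≈ -0.529.
|E| < 1, so demand is inelastic at this price.

-0.529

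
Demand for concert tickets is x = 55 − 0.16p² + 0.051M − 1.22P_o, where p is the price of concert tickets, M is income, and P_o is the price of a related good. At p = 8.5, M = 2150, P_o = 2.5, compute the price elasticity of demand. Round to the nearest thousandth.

-0.154

First evaluate x: 55 − 0.16(8.5)² + 0.051(2150) − 1.22(2.5) = 55 − 11.56 + 109.65 − 3.05 = 150.04.
∂x/∂p = −2·0.16·p = -2.72, so E_p = -2.72·(8.5/150.04) ≈ -0.154.
|E_p| < 1: demand is inelastic.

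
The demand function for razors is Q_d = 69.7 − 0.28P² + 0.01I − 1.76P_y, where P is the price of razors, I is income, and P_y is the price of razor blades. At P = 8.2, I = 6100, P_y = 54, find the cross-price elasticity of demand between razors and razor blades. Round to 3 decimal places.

Substituting, Q_d = 69.7 − 0.28(8.2)² + 0.01(6100) − 1.76(54) = 69.7 − 18.8272 + 61 − 95.04 = 16.8328.
∂Q_d/∂P_y = −1.76, so E_xy = -1.76·(54/16.8328) ≈ -5.646.
E_xy < 0: the goods are complements.

-5.646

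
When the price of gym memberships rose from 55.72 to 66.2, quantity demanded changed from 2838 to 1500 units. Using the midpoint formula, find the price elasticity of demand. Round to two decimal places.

%ΔQ = (1500 − 2838)/[(2838 + 1500)/2] = -1338/2169 ≈ -0.6169.
%Δp = (66.2 − 55.72)/[(55.72 + 66.2)/2] = 10.48/60.96 ≈ 0.1719.
Arc elasticity E = %ΔQ/%Δp ≈ -0.6169/0.1719 ≈ -3.59.
|E| > 1: demand is elastic over this range.

-3.59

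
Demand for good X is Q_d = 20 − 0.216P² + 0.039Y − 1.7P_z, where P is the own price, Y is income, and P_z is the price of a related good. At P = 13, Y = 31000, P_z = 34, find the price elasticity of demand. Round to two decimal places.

Substituting, Q_d = 20 − 0.216(13)² + 0.039(31000) − 1.7(34) = 20 − 36.504 + 1209 − 57.8 = 1134.696.
∂Q_d/∂P = −2·0.216·P = -5.616, so E_p = -5.616·(13/1134.696) ≈ -0.06.
|E_p| < 1: demand is inelastic.

-0.06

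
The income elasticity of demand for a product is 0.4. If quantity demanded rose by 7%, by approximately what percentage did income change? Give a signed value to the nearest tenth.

17.5

%ΔQ ≈ E × %ΔI ⇒ %ΔI = %ΔQ / E = (7%)/(0.4) = 17.5%.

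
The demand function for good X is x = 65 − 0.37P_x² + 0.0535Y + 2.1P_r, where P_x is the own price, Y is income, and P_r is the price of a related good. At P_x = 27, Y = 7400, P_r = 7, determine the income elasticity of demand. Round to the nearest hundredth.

1.92

First evaluate x: 65 − 0.37(27)² + 0.0535(7400) + 2.1(7) = 65 − 269.73 + 395.9 + 14.7 = 205.87.
∂x/∂Y = +0.0535, so E_I = 0.0535·(7400/205.87) ≈ 1.92.
E_I > 1: normal good (luxury).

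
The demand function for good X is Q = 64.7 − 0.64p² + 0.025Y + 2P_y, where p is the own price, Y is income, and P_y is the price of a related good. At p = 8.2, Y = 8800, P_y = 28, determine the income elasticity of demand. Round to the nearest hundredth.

0.74

Evaluating quantity at (p, Y, P_y) gives Q = 64.7 − 0.64(8.2)² + 0.025(8800) + 2(28) = 64.7 − 43.0336 + 220 + 56 = 297.6664.
∂Q/∂Y = +0.025, so E_I = 0.025·(8800/297.6664) ≈ 0.74.
E_I ∈ (0,1): normal good (necessity).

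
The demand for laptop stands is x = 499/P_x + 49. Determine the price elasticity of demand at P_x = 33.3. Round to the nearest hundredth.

-0.23

At P_x = 33.3, x = 63.985.
dx/dP_x = −499/P_x² = −0.45.
Point elasticity E = (dx/dP_x)·(P_x/x) = -0.45 × 33.3/63.985 ≈ -0.23.
|E| < 1, so demand is inelastic at this price.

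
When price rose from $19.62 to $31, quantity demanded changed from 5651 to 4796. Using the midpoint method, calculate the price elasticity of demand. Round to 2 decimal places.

-0.36

%Δq = (4796 − 5651)/[(5651 + 4796)/2] = -855/5223.5 ≈ -0.1637.
%Δp = (31 − 19.62)/[(19.62 + 31)/2] = 11.38/25.31 ≈ 0.4496.
Arc elasticity E = %Δq/%Δp ≈ -0.1637/0.4496 ≈ -0.36.
|E| < 1: demand is inelastic over this range.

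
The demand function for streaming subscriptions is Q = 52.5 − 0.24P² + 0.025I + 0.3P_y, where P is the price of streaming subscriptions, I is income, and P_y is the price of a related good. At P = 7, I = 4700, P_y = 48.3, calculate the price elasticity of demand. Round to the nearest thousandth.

-0.136

Q = 52.5 − 0.24(7)² + 0.025(4700) + 0.3(48.3) = 52.5 − 11.76 + 117.5 + 14.49 = 172.73.
∂Q/∂P = −2·0.24·P = -3.36, so E_p = -3.36·(7/172.73) ≈ -0.136.
|E_p| < 1: demand is inelastic.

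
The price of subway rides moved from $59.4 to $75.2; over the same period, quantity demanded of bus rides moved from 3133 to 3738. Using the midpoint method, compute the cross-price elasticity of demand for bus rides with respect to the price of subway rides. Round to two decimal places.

0.75

%ΔQ_x = (3738 − 3133)/[(3133+3738)/2] = 605/3435.5 ≈ 0.1761.
%ΔP_y = (75.2 − 59.4)/[(59.4+75.2)/2] ≈ 0.2348.
E_xy = 0.1761/0.2348 ≈ 0.75.
E_xy > 0, so bus rides and subway rides are substitutes.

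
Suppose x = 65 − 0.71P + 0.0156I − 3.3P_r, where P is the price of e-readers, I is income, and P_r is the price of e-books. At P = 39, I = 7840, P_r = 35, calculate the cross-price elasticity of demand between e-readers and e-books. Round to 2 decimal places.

-2.62

Substituting, x = 65 − 0.71(39) + 0.0156(7840) − 3.3(35) = 65 − 27.69 + 122.304 − 115.5 = 44.114.
∂x/∂P_r = −3.3, so E_xy = -3.3·(35/44.114) ≈ -2.62.
E_xy < 0: the goods are complements.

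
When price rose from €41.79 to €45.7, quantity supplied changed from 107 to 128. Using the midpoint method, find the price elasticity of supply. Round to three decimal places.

%ΔQ = (128 − 107)/[(107 + 128)/2] = 21/117.5 ≈ 0.1787.
%Δp = (45.7 − 41.79)/[(41.79 + 45.7)/2] = 3.91/43.745 ≈ 0.0894.
Arc elasticity E = %ΔQ/%Δp ≈ 0.1787/0.0894 ≈ 2.000.
|E| > 1: supply is elastic over this range.

2.000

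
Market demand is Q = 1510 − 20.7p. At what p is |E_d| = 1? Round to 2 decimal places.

For linear demand Q = a − bp, E = −bp/(a − bp). |E| = 1 ⇒ bp = a − bp ⇒ p = a/(2b).
p = 1510/(2·20.7) ≈ 36.47.

36.47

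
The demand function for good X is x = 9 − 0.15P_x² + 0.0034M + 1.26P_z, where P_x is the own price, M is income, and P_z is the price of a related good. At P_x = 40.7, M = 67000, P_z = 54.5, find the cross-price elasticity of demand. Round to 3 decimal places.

1.205

Substituting, x = 9 − 0.15(40.7)² + 0.0034(67000) + 1.26(54.5) = 9 − 248.4735 + 227.8 + 68.67 = 56.9965.
∂x/∂P_z = +1.26, so E_xy = 1.26·(54.5/56.9965) ≈ 1.205.
E_xy > 0: the goods are substitutes.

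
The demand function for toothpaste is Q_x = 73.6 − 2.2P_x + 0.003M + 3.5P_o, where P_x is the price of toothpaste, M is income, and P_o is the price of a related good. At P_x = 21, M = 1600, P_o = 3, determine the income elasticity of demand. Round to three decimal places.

Q_x = 73.6 − 2.2(21) + 0.003(1600) + 3.5(3) = 73.6 − 46.2 + 4.8 + 10.5 = 42.7.
∂Q_x/∂M = +0.003, so E_I = 0.003·(1600/42.7) ≈ 0.112.
E_I ∈ (0,1): normal good (necessity).

0.112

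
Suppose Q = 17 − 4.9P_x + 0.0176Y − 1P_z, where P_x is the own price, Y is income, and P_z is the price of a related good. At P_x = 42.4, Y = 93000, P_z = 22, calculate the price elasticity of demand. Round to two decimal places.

-0.15

Evaluating quantity at (P_x, Y, P_z) gives Q = 17 − 4.9(42.4) + 0.0176(93000) − 1(22) = 17 − 207.76 + 1636.8 − 22 = 1424.04.
∂Q/∂P_x = −4.9, so E_p = (−4.9)·(42.4/1424.04) ≈ -0.15.
|E_p| < 1: demand is inelastic.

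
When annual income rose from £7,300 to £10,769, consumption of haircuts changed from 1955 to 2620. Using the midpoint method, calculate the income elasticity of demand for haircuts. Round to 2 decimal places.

0.76

%ΔQ = (2620 − 1955)/[(1955+2620)/2] = 665/2287.5 ≈ 0.2907.
%ΔY = (10,769 − 7,300)/[(7,300+10,769)/2] = 3469/9034.5 ≈ 0.3840.
E_I = %ΔQ/%ΔY ≈ 0.76.
E_I ∈ (0,1): normal good (necessity).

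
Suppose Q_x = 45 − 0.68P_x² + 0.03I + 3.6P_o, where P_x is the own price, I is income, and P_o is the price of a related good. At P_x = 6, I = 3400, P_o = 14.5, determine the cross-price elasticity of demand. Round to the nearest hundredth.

0.30

Evaluating quantity at (P_x, I, P_o) gives Q_x = 45 − 0.68(6)² + 0.03(3400) + 3.6(14.5) = 45 − 24.48 + 102 + 52.2 = 174.72.
∂Q_x/∂P_o = +3.6, so E_xy = 3.6·(14.5/174.72) ≈ 0.30.
E_xy > 0: the goods are substitutes.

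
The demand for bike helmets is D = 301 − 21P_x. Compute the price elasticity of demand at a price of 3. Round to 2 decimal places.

-0.26

At P_x = 3, D = 238.
dD/dP_x = −21.
Point elasticity E = (dD/dP_x)·(P_x/D) = -21 × 3/238 ≈ -0.26.
|E| < 1, so demand is inelastic at this price.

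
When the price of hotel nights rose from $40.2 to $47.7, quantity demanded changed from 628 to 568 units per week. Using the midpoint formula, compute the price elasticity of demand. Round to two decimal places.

%Δq = (568 − 628)/[(628 + 568)/2] = -60/598 ≈ -0.1003.
%ΔP = (47.7 − 40.2)/[(40.2 + 47.7)/2] = 7.5/43.95 ≈ 0.1706.
Arc elasticity E = %Δq/%ΔP ≈ -0.1003/0.1706 ≈ -0.59.
|E| < 1: demand is inelastic over this range.

-0.59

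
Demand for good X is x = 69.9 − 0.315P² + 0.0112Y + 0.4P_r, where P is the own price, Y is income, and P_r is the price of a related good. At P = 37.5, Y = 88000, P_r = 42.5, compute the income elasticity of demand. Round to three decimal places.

1.566

Evaluating quantity at (P, Y, P_r) gives x = 69.9 − 0.315(37.5)² + 0.0112(88000) + 0.4(42.5) = 69.9 − 442.9688 + 985.6 + 17 = 629.5313.
∂x/∂Y = +0.0112, so E_I = 0.0112·(88000/629.5313) ≈ 1.566.
E_I > 1: normal good (luxury).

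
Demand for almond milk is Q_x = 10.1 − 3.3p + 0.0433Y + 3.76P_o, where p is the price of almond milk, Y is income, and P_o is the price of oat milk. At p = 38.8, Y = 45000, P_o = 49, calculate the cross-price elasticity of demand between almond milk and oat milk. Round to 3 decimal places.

0.091

First evaluate Q_x: 10.1 − 3.3(38.8) + 0.0433(45000) + 3.76(49) = 10.1 − 128.04 + 1948.5 + 184.24 = 2014.8.
∂Q_x/∂P_o = +3.76, so E_xy = 3.76·(49/2014.8) ≈ 0.091.
E_xy > 0: the goods are substitutes.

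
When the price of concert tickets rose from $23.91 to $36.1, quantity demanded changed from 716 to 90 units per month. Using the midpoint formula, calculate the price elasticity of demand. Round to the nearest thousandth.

%ΔQ = (90 − 716)/[(716 + 90)/2] = -626/403 ≈ -1.5533.
%Δp = (36.1 − 23.91)/[(23.91 + 36.1)/2] = 12.19/30.005 ≈ 0.4063.
Arc elasticity E = %ΔQ/%Δp ≈ -1.5533/0.4063 ≈ -3.823.
|E| > 1: demand is elastic over this range.

-3.823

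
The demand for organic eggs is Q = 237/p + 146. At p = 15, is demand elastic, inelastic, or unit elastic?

At p = 15, Q = 161.8.
dQ/dp = −237/p² = −1.0533.
Point elasticity E = (dQ/dp)·(p/Q) = -1.0533 × 15/161.8 ≈ -0.098.
|E| ≈ 0.098 < 1, so demand is inelastic.

inelastic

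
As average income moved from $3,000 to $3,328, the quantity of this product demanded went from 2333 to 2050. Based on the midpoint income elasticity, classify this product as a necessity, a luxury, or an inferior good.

%ΔQ = (2050 − 2333)/[(2333+2050)/2] = -283/2191.5 ≈ -0.1291.
%ΔY = (3,328 − 3,000)/[(3,000+3,328)/2] = 328/3164 ≈ 0.1037.
E_I = %ΔQ/%ΔY ≈ -1.246.
E_I < 0: inferior good.

inferior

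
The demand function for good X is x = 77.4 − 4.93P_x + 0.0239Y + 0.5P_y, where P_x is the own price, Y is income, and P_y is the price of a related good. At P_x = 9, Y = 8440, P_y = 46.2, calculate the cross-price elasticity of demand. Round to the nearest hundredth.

First evaluate x: 77.4 − 4.93(9) + 0.0239(8440) + 0.5(46.2) = 77.4 − 44.37 + 201.716 + 23.1 = 257.846.
∂x/∂P_y = +0.5, so E_xy = 0.5·(46.2/257.846) ≈ 0.09.
E_xy > 0: the goods are substitutes.

0.09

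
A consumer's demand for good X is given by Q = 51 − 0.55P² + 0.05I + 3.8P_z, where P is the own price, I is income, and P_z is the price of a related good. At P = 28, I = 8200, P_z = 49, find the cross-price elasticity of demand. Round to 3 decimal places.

At the given point, Q = 51 − 0.55(28)² + 0.05(8200) + 3.8(49) = 51 − 431.2 + 410 + 186.2 = 216.
∂Q/∂P_z = +3.8, so E_xy = 3.8·(49/216) ≈ 0.862.
E_xy > 0: the goods are substitutes.

0.862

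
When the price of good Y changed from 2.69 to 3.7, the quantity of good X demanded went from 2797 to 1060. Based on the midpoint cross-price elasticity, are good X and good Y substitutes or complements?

complements

%ΔQ_x = (1060 − 2797)/[(2797+1060)/2] = -1737/1928.5 ≈ -0.9007.
%ΔP_y = (3.7 − 2.69)/[(2.69+3.7)/2] ≈ 0.3161.
E_xy = -0.9007/0.3161 ≈ -2.849.
E_xy < 0, so the goods are complements.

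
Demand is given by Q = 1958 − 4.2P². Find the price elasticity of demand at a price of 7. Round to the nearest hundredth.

At P = 7, Q = 1752.2.
dQ/dP = −2·4.2·P = −58.8.
Point elasticity E = (dQ/dP)·(P/Q) = -58.8 × 7/1752.2 ≈ -0.23.
|E| < 1, so demand is inelastic at this price.

-0.23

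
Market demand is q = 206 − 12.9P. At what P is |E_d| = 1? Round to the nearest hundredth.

For linear demand q = a − bP, E = −bP/(a − bP). |E| = 1 ⇒ bP = a − bP ⇒ P = a/(2b).
P = 206/(2·12.9) ≈ 7.98.

7.98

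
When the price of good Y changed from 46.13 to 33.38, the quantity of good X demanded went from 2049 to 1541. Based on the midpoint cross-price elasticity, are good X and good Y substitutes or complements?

substitutes

%ΔQ_x = (1541 − 2049)/[(2049+1541)/2] = -508/1795 ≈ -0.2830.
%ΔP_y = (33.38 − 46.13)/[(46.13+33.38)/2] ≈ -0.3207.
E_xy = -0.2830/-0.3207 ≈ 0.882.
E_xy > 0, so the goods are substitutes.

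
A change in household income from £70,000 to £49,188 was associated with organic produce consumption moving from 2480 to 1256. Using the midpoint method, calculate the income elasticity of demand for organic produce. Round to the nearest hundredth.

%ΔQ = (1256 − 2480)/[(2480+1256)/2] = -1224/1868 ≈ -0.6552.
%ΔI = (49,188 − 70,000)/[(70,000+49,188)/2] = -20812/59594 ≈ -0.3492.
E_I = %ΔQ/%ΔI ≈ 1.88.
E_I > 1: normal good (luxury).

1.88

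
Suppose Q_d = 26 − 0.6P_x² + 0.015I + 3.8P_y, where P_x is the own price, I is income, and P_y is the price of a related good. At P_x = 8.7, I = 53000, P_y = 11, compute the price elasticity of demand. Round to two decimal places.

-0.11

Evaluating quantity at (P_x, I, P_y) gives Q_d = 26 − 0.6(8.7)² + 0.015(53000) + 3.8(11) = 26 − 45.414 + 795 + 41.8 = 817.386.
∂Q_d/∂P_x = −2·0.6·P_x = -10.44, so E_p = -10.44·(8.7/817.386) ≈ -0.11.
|E_p| < 1: demand is inelastic.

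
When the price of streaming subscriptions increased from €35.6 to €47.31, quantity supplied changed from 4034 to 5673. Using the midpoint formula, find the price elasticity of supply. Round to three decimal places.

1.195

%Δq = (5673 − 4034)/[(4034 + 5673)/2] = 1639/4853.5 ≈ 0.3377.
%ΔP = (47.31 − 35.6)/[(35.6 + 47.31)/2] = 11.71/41.455 ≈ 0.2825.
Arc elasticity E = %Δq/%ΔP ≈ 0.3377/0.2825 ≈ 1.195.
|E| > 1: supply is elastic over this range.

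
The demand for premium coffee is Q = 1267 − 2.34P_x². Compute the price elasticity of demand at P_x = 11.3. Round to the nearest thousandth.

At P_x = 11.3, Q = 968.2054.
dQ/dP_x = −2·2.34·P_x = −52.884.
Point elasticity E = (dQ/dP_x)·(P_x/Q) = -52.884 × 11.3/968.2054 ≈ -0.617.
|E| < 1, so demand is inelastic at this price.

-0.617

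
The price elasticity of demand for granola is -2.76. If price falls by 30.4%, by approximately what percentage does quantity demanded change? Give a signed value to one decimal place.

%ΔQ ≈ E × %ΔP = (-2.76) × (-30.4%) ≈ 83.9%.

83.9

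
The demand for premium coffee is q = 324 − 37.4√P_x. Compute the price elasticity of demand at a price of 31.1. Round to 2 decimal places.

-0.90

At P_x = 31.1, q = 115.43.
dq/dP_x = −37.4/(2√P_x) = −37.4/(2·5.5767).
Point elasticity E = (dq/dP_x)·(P_x/q) = -3.3532 × 31.1/115.43 ≈ -0.90.
|E| < 1, so demand is inelastic at this price.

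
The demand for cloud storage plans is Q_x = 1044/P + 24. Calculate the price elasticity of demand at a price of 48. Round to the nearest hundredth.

At P = 48, Q_x = 45.75.
dQ_x/dP = −1044/P² = −0.4531.
Point elasticity E = (dQ_x/dP)·(P/Q_x) = -0.4531 × 48/45.75 ≈ -0.48.
|E| < 1, so demand is inelastic at this price.

-0.48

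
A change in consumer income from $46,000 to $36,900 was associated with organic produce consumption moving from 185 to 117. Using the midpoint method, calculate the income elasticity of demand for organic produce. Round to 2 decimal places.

%ΔQ = (117 − 185)/[(185+117)/2] = -68/151 ≈ -0.4503.
%ΔI = (36,900 − 46,000)/[(46,000+36,900)/2] = -9100/41450 ≈ -0.2195.
E_I = %ΔQ/%ΔI ≈ 2.05.
E_I > 1: normal good (luxury).

2.05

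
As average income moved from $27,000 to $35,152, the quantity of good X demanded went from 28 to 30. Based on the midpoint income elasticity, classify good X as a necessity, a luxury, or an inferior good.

necessity

%ΔQ = (30 − 28)/[(28+30)/2] = 2/29 ≈ 0.0690.
%ΔI = (35,152 − 27,000)/[(27,000+35,152)/2] = 8152/31076 ≈ 0.2623.
E_I = %ΔQ/%ΔI ≈ 0.263.
E_I ∈ (0,1): normal good (necessity).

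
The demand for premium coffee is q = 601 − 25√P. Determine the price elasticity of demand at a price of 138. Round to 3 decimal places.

-0.478

At P = 138, q = 307.3165.
dq/dP = −25/(2√P) = −25/(2·11.7473).
Point elasticity E = (dq/dP)·(P/q) = -1.0641 × 138/307.3165 ≈ -0.478.
|E| < 1, so demand is inelastic at this price.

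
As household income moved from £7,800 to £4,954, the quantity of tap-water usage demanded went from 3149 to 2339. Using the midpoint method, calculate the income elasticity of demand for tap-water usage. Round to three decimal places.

0.661

%ΔQ = (2339 − 3149)/[(3149+2339)/2] = -810/2744 ≈ -0.2952.
%ΔY = (4,954 − 7,800)/[(7,800+4,954)/2] = -2846/6377 ≈ -0.4463.
E_I = %ΔQ/%ΔY ≈ 0.661.
E_I ∈ (0,1): normal good (necessity).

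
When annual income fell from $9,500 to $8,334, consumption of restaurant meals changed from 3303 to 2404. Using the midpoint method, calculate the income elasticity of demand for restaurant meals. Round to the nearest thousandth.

2.409

%ΔQ = (2404 − 3303)/[(3303+2404)/2] = -899/2853.5 ≈ -0.3151.
%ΔM = (8,334 − 9,500)/[(9,500+8,334)/2] = -1166/8917 ≈ -0.1308.
E_I = %ΔQ/%ΔM ≈ 2.409.
E_I > 1: normal good (luxury).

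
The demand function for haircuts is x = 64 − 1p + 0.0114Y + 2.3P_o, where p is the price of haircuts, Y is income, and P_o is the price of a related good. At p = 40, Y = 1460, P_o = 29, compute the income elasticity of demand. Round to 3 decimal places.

0.155

x = 64 − 1(40) + 0.0114(1460) + 2.3(29) = 64 − 40 + 16.644 + 66.7 = 107.344.
∂x/∂Y = +0.0114, so E_I = 0.0114·(1460/107.344) ≈ 0.155.
E_I ∈ (0,1): normal good (necessity).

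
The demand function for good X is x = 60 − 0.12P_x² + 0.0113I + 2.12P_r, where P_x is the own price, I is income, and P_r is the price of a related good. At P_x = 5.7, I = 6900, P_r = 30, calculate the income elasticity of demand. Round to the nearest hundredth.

0.39

First evaluate x: 60 − 0.12(5.7)² + 0.0113(6900) + 2.12(30) = 60 − 3.8988 + 77.97 + 63.6 = 197.6712.
∂x/∂I = +0.0113, so E_I = 0.0113·(6900/197.6712) ≈ 0.39.
E_I ∈ (0,1): normal good (necessity).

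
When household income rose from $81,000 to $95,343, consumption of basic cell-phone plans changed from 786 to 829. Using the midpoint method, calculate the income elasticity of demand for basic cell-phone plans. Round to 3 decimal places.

%ΔQ = (829 − 786)/[(786+829)/2] = 43/807.5 ≈ 0.0533.
%ΔY = (95,343 − 81,000)/[(81,000+95,343)/2] = 14343/88171.5 ≈ 0.1627.
E_I = %ΔQ/%ΔY ≈ 0.327.
E_I ∈ (0,1): normal good (necessity).

0.327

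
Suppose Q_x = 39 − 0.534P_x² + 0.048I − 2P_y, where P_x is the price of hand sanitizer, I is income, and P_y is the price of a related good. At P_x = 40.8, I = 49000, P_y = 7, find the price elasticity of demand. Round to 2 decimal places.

Evaluating quantity at (P_x, I, P_y) gives Q_x = 39 − 0.534(40.8)² + 0.048(49000) − 2(7) = 39 − 888.9178 + 2352 − 14 = 1488.0822.
∂Q_x/∂P_x = −2·0.534·P_x = -43.5744, so E_p = -43.5744·(40.8/1488.0822) ≈ -1.19.
|E_p| > 1: demand is elastic.

-1.19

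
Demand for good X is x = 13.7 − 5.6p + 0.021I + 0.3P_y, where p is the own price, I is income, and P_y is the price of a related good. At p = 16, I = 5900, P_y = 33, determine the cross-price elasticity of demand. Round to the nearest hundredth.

0.17

Substituting, x = 13.7 − 5.6(16) + 0.021(5900) + 0.3(33) = 13.7 − 89.6 + 123.9 + 9.9 = 57.9.
∂x/∂P_y = +0.3, so E_xy = 0.3·(33/57.9) ≈ 0.17.
E_xy > 0: the goods are substitutes.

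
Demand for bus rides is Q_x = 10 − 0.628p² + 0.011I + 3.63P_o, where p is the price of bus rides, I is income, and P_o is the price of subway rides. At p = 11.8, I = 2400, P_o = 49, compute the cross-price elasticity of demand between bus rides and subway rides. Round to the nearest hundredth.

Substituting, Q_x = 10 − 0.628(11.8)² + 0.011(2400) + 3.63(49) = 10 − 87.4427 + 26.4 + 177.87 = 126.8273.
∂Q_x/∂P_o = +3.63, so E_xy = 3.63·(49/126.8273) ≈ 1.40.
E_xy > 0: the goods are substitutes.

1.40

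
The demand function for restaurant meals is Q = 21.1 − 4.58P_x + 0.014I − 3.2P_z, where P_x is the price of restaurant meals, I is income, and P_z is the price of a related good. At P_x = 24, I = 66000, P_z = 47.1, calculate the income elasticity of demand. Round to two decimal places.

Evaluating quantity at (P_x, I, P_z) gives Q = 21.1 − 4.58(24) + 0.014(66000) − 3.2(47.1) = 21.1 − 109.92 + 924 − 150.72 = 684.46.
∂Q/∂I = +0.014, so E_I = 0.014·(66000/684.46) ≈ 1.35.
E_I > 1: normal good (luxury).

1.35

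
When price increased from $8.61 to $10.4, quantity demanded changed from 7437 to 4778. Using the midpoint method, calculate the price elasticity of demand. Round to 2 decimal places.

%ΔQ = (4778 − 7437)/[(7437 + 4778)/2] = -2659/6107.5 ≈ -0.4354.
%Δp = (10.4 − 8.61)/[(8.61 + 10.4)/2] = 1.79/9.505 ≈ 0.1883.
Arc elasticity E = %ΔQ/%Δp ≈ -0.4354/0.1883 ≈ -2.31.
|E| > 1: demand is elastic over this range.

-2.31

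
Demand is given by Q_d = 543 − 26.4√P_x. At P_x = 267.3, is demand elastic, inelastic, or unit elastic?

elastic

At P_x = 267.3, Q_d = 111.3782.
dQ_d/dP_x = −26.4/(2√P_x) = −26.4/(2·16.3493).
Point elasticity E = (dQ_d/dP_x)·(P_x/Q_d) = -0.8074 × 267.3/111.3782 ≈ -1.938.
|E| ≈ 1.938 > 1, so demand is elastic.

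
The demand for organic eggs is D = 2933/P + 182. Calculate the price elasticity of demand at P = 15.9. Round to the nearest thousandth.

At P = 15.9, D = 366.4654.
dD/dP = −2933/P² = −11.6016.
Point elasticity E = (dD/dP)·(P/D) = -11.6016 × 15.9/366.4654 ≈ -0.503.
|E| < 1, so demand is inelastic at this price.

-0.503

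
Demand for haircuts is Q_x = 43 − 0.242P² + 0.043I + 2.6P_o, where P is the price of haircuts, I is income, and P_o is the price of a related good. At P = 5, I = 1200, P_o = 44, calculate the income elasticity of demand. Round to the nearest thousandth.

Q_x = 43 − 0.242(5)² + 0.043(1200) + 2.6(44) = 43 − 6.05 + 51.6 + 114.4 = 202.95.
∂Q_x/∂I = +0.043, so E_I = 0.043·(1200/202.95) ≈ 0.254.
E_I ∈ (0,1): normal good (necessity).

0.254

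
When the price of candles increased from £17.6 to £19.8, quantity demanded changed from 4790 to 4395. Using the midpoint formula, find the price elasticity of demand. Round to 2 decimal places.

%Δq = (4395 − 4790)/[(4790 + 4395)/2] = -395/4592.5 ≈ -0.0860.
%ΔP = (19.8 − 17.6)/[(17.6 + 19.8)/2] = 2.2/18.7 ≈ 0.1176.
Arc elasticity E = %Δq/%ΔP ≈ -0.0860/0.1176 ≈ -0.73.
|E| < 1: demand is inelastic over this range.

-0.73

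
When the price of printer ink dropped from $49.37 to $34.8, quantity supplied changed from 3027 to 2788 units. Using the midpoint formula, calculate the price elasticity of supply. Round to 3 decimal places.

0.237

%ΔQ = (2788 − 3027)/[(3027 + 2788)/2] = -239/2907.5 ≈ -0.0822.
%ΔP = (34.8 − 49.37)/[(49.37 + 34.8)/2] = -14.57/42.085 ≈ -0.3462.
Arc elasticity E = %ΔQ/%ΔP ≈ -0.0822/-0.3462 ≈ 0.237.
|E| < 1: supply is inelastic over this range.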